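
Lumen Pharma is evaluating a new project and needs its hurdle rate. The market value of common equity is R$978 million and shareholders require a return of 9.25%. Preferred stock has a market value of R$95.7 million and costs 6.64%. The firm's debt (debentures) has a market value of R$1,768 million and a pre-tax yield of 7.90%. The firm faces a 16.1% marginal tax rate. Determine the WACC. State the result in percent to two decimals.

Total capital V = 978 + 95.7 + 1768 = 2841.7.
Equity: weight = 978/2841.7 = 0.3442; cost = 9.25%.
Preferred: weight = 95.7/2841.7 = 0.0337; cost = 6.64%.
Debentures: weight = 1768/2841.7 = 0.6222; after-tax cost = 7.9% × (1 − 16.1%) = 6.6281%.
WACC = 0.3442 × 9.2500% + 0.0337 × 6.6400% + 0.6222 × 6.6281% = 7.5309%.

7.53%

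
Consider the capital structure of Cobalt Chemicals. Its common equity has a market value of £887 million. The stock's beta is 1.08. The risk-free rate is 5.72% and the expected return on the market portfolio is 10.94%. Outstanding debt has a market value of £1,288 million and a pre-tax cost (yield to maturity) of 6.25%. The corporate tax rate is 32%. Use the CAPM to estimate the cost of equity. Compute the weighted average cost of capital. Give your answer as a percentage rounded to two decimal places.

7.15%

Market risk premium = 10.94% − 5.72% = 5.22%.
Cost of equity via CAPM: Re = 5.72% + 1.08 × 5.22% = 11.3576%.
Total capital V = 887 + 1288 = 2175.
Equity: weight = 887/2175 = 0.4078; cost = 11.3576%.
Debt: weight = 1288/2175 = 0.5922; after-tax cost = 6.25% × (1 − 32%) = 4.2500%.
WACC = 0.4078 × 11.3576% + 0.5922 × 4.2500% = 7.1486%.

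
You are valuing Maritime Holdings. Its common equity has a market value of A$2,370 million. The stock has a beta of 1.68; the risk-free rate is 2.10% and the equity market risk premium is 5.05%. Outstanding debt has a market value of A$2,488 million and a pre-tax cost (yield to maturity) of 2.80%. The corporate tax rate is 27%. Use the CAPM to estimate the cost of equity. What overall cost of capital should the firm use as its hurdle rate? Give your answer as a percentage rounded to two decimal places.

Cost of equity via CAPM: Re = 2.1% + 1.68 × 5.05% = 10.5840%.
Total capital V = 2370 + 2488 = 4858.
Equity: weight = 2370/4858 = 0.4879; cost = 10.584%.
Debt: weight = 2488/4858 = 0.5121; after-tax cost = 2.8% × (1 − 27%) = 2.0440%.
WACC = 0.4879 × 10.5840% + 0.5121 × 2.0440% = 6.2103%.

6.21%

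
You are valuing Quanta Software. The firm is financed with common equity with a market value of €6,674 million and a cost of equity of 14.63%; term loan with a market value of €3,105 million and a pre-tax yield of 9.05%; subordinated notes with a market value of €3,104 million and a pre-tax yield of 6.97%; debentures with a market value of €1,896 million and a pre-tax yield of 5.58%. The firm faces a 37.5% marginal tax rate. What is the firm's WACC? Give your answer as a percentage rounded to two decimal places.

9.16%

Total capital V = 6674 + 3105 + 3104 + 1896 = 14779.
Equity: weight = 6674/14779 = 0.4516; cost = 14.63%.
Term loan: weight = 3105/14779 = 0.2101; after-tax cost = 9.05% × (1 − 37.5%) = 5.6562%.
Subordinated notes: weight = 3104/14779 = 0.2100; after-tax cost = 6.97% × (1 − 37.5%) = 4.3563%.
Debentures: weight = 1896/14779 = 0.1283; after-tax cost = 5.58% × (1 − 37.5%) = 3.4875%.
WACC = 0.4516 × 14.6300% + 0.2101 × 5.6562% + 0.2100 × 4.3563% + 0.1283 × 3.4875% = 9.1574%.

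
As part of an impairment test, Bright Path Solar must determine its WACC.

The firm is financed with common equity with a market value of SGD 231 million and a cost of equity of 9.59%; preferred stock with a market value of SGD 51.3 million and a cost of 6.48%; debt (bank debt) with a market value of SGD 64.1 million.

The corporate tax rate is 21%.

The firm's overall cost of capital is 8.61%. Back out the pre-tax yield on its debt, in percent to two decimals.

Total capital V = 231 + 51.3 + 64.1 = 346.4.
Equity weight = 231/346.4 = 0.6669.
Preferred weight = 51.3/346.4 = 0.1481.
Bank debt weight = 64.1/346.4 = 0.1850.
Equity contribution = 0.6669 × 9.59% = 6.3952%.
Preferred contribution = 0.1481 × 6.48% = 0.9597%.
Remaining for debt = 8.61% − 7.3548% = 1.2552%.
Rd × (1 − 21%) × 0.1850 = 1.2552%  ⇒  Rd = 8.5861%.

8.59%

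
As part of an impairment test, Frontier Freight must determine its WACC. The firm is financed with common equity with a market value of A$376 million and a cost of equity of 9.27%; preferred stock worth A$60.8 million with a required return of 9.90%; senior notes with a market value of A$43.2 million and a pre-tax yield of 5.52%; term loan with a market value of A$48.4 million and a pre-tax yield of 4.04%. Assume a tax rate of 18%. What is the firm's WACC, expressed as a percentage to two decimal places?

8.41%

Total capital V = 376 + 60.8 + 43.2 + 48.4 = 528.4.
Equity: weight = 376/528.4 = 0.7116; cost = 9.27%.
Preferred: weight = 60.8/528.4 = 0.1151; cost = 9.9%.
Senior notes: weight = 43.2/528.4 = 0.0818; after-tax cost = 5.52% × (1 − 18%) = 4.5264%.
Term loan: weight = 48.4/528.4 = 0.0916; after-tax cost = 4.04% × (1 − 18%) = 3.3128%.
WACC = 0.7116 × 9.2700% + 0.1151 × 9.9000% + 0.0818 × 4.5264% + 0.0916 × 3.3128% = 8.4090%.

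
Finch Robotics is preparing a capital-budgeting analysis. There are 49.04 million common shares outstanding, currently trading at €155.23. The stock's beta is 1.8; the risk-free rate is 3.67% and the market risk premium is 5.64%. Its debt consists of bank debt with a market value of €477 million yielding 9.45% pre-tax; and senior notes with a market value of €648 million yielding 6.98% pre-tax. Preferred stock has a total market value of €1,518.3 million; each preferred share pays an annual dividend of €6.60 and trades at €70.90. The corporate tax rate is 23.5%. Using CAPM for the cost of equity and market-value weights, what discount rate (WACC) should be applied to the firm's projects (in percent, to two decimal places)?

12.31%

Cost of equity via CAPM: Re = 3.67% + 1.8 × 5.64% = 13.8220%.
Cost of preferred: Rp = 6.6 / 70.9 = 9.3089%.
Market value of equity E = 155.23 × 49.04m = 7612.4792m.
Total capital V = 7612.4792 + 1518.3 + 477 + 648 = 10255.7792.
Equity: weight = 7612.4792/10255.7792 = 0.7423; cost = 13.822%.
Preferred: weight = 1518.3/10255.7792 = 0.1480; cost = 9.3089%.
Bank debt: weight = 477/10255.7792 = 0.0465; after-tax cost = 9.45% × (1 − 23.5%) = 7.2292%.
Senior notes: weight = 648/10255.7792 = 0.0632; after-tax cost = 6.98% × (1 − 23.5%) = 5.3397%.
WACC = 0.7423 × 13.8220% + 0.1480 × 9.3089% + 0.0465 × 7.2292% + 0.0632 × 5.3397% = 12.3113%.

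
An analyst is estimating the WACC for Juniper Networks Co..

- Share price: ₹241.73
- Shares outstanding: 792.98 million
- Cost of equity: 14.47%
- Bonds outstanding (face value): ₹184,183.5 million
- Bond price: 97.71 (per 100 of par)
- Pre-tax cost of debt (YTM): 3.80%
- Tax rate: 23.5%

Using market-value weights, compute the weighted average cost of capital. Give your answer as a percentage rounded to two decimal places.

8.87%

Market value of equity E = 241.73 × 792.98m = 191687.0554m. Market value of debt D = 184183.5m × 97.71/100 = 179965.69785m.
Total capital V = 191687.0554 + 179965.69785 = 371652.75325.
Equity: weight = 191687.0554/371652.75325 = 0.5158; cost = 14.47%.
Bonds outstanding: weight = 179965.69785/371652.75325 = 0.4842; after-tax cost = 3.8% × (1 − 23.5%) = 2.9070%.
WACC = 0.5158 × 14.4700% + 0.4842 × 2.9070% = 8.8708%.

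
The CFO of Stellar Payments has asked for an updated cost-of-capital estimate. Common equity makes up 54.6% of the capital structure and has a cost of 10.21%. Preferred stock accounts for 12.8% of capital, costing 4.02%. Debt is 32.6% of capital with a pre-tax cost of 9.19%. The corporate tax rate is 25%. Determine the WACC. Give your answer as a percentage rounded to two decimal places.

After-tax cost of debt = 9.19% × (1 − 25%) = 6.8925%.
WACC = 0.546 × 10.2100% + 0.128 × 4.0200% + 0.326 × 6.8925% = 8.3362%.

8.34%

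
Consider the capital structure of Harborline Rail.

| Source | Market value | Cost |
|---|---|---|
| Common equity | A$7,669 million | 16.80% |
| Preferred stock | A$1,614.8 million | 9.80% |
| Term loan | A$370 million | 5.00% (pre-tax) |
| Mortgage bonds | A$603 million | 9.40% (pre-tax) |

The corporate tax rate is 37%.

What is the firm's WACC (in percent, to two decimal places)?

14.57%

Total capital V = 7669 + 1614.8 + 370 + 603 = 10256.8.
Equity: weight = 7669/10256.8 = 0.7477; cost = 16.8%.
Preferred: weight = 1614.8/10256.8 = 0.1574; cost = 9.8%.
Term loan: weight = 370/10256.8 = 0.0361; after-tax cost = 5% × (1 − 37%) = 3.1500%.
Mortgage bonds: weight = 603/10256.8 = 0.0588; after-tax cost = 9.4% × (1 − 37%) = 5.9220%.
WACC = 0.7477 × 16.8000% + 0.1574 × 9.8000% + 0.0361 × 3.1500% + 0.0588 × 5.9220% = 14.5660%.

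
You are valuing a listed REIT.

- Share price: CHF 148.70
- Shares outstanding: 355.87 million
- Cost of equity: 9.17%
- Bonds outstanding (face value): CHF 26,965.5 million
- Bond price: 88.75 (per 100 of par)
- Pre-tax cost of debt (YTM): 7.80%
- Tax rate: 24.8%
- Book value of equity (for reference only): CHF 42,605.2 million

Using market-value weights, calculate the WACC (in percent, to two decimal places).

8.14%

Market value of equity E = 148.7 × 355.87m = 52917.869m. Market value of debt D = 26965.5m × 88.75/100 = 23931.88125m.
Total capital V = 52917.869 + 23931.88125 = 76849.75025.
Equity: weight = 52917.869/76849.75025 = 0.6886; cost = 9.17%.
Bonds outstanding: weight = 23931.88125/76849.75025 = 0.3114; after-tax cost = 7.8% × (1 − 24.8%) = 5.8656%.
WACC = 0.6886 × 9.1700% + 0.3114 × 5.8656% = 8.1410%.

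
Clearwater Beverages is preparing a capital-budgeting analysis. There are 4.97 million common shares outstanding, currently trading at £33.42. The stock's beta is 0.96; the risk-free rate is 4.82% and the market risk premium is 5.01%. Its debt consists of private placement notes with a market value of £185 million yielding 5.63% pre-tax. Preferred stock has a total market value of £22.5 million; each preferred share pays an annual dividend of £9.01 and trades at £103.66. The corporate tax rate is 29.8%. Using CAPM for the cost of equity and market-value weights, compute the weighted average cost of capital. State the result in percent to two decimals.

Cost of equity via CAPM: Re = 4.82% + 0.96 × 5.01% = 9.6296%.
Cost of preferred: Rp = 9.01 / 103.66 = 8.6919%.
Market value of equity E = 33.42 × 4.97m = 166.0974m.
Total capital V = 166.0974 + 22.5 + 185 = 373.5974.
Equity: weight = 166.0974/373.5974 = 0.4446; cost = 9.6296%.
Preferred: weight = 22.5/373.5974 = 0.0602; cost = 8.6919%.
Private placement notes: weight = 185/373.5974 = 0.4952; after-tax cost = 5.63% × (1 − 29.8%) = 3.9523%.
WACC = 0.4446 × 9.6296% + 0.0602 × 8.6919% + 0.4952 × 3.9523% = 6.7618%.

6.76%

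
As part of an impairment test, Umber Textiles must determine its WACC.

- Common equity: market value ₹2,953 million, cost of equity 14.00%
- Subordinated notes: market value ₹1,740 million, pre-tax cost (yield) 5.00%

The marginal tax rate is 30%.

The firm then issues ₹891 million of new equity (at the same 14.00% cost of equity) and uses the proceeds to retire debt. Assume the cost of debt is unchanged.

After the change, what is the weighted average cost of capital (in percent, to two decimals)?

12.10%

After the change:
Total capital V = 3844 + 849 = 4693.
Equity: weight = 3844/4693 = 0.8191; cost = 14%.
Subordinated notes: weight = 849/4693 = 0.1809; after-tax cost = 5% × (1 − 30%) = 3.5000%.
WACC = 0.8191 × 14.0000% + 0.1809 × 3.5000% = 12.1005%.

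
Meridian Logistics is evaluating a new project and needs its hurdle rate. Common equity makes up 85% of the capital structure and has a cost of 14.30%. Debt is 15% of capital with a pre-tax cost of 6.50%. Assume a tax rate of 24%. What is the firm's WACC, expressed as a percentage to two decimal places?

After-tax cost of debt = 6.5% × (1 − 24%) = 4.9400%.
WACC = 0.850 × 14.3000% + 0.150 × 4.9400% = 12.8960%.

12.90%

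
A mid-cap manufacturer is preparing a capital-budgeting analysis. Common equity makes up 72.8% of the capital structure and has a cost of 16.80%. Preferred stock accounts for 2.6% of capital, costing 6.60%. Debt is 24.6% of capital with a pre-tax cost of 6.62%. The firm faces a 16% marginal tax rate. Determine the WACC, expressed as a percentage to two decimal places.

After-tax cost of debt = 6.62% × (1 − 16%) = 5.5608%.
WACC = 0.728 × 16.8000% + 0.026 × 6.6000% + 0.246 × 5.5608% = 13.7700%.

13.77%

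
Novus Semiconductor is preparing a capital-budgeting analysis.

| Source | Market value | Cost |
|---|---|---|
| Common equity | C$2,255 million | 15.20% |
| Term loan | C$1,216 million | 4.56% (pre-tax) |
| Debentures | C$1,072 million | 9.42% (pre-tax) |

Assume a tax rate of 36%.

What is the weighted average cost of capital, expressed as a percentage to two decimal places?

Total capital V = 2255 + 1216 + 1072 = 4543.
Equity: weight = 2255/4543 = 0.4964; cost = 15.2%.
Term loan: weight = 1216/4543 = 0.2677; after-tax cost = 4.56% × (1 − 36%) = 2.9184%.
Debentures: weight = 1072/4543 = 0.2360; after-tax cost = 9.42% × (1 − 36%) = 6.0288%.
WACC = 0.4964 × 15.2000% + 0.2677 × 2.9184% + 0.2360 × 6.0288% = 9.7485%.

9.75%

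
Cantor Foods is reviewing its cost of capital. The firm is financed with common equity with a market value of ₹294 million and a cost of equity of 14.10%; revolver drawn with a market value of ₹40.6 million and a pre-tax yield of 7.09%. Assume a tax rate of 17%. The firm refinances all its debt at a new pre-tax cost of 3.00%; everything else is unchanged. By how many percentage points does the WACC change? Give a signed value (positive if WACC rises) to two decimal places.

-0.41 pp

Current WACC:
Total capital V = 294 + 40.6 = 334.6.
Equity: weight = 294/334.6 = 0.8787; cost = 14.1%.
Revolver drawn: weight = 40.6/334.6 = 0.1213; after-tax cost = 7.09% × (1 − 17%) = 5.8847%.
WACC = 0.8787 × 14.1000% + 0.1213 × 5.8847% = 13.1032%.
After the change:
Total capital V = 294 + 40.6 = 334.6.
Equity: weight = 294/334.6 = 0.8787; cost = 14.1%.
Revolver drawn: weight = 40.6/334.6 = 0.1213; after-tax cost = 3% × (1 − 17%) = 2.4900%.
WACC = 0.8787 × 14.1000% + 0.1213 × 2.4900% = 12.6913%.
Change in WACC = 12.6913% − 13.1032% = -0.4119 pp.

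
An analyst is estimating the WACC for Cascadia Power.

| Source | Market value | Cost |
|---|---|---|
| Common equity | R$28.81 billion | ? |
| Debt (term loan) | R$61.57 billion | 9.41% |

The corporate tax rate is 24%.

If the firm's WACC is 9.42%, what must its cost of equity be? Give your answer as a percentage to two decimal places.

Total capital V = 28.81 + 61.57 = 90.38.
Equity weight = 28.81/90.38 = 0.3188.
Term loan weight = 61.57/90.38 = 0.6812.
Debt contribution = 0.6812 × 9.41% × (1 − 24%) = 4.8719%.
Required equity contribution = 9.42% − 4.8719% = 4.5481%.
Re = 4.5481% / 0.3188 = 14.2678%.

14.27%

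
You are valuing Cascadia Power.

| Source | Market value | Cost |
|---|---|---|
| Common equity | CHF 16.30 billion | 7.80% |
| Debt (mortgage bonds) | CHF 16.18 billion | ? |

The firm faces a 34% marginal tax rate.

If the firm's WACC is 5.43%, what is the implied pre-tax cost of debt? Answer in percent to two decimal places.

4.61%

Total capital V = 16.3 + 16.18 = 32.48.
Equity weight = 16.3/32.48 = 0.5018.
Mortgage bonds weight = 16.18/32.48 = 0.4982.
Equity contribution = 0.5018 × 7.8% = 3.9144%.
Remaining for debt = 5.43% − 3.9144% = 1.5156%.
Rd × (1 − 34%) × 0.4982 = 1.5156%  ⇒  Rd = 4.6097%.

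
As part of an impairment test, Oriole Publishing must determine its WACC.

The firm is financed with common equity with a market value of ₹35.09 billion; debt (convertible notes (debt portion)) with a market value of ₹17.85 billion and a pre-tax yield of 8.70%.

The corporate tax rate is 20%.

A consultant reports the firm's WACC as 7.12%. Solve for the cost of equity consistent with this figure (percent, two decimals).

7.20%

Total capital V = 35.09 + 17.85 = 52.94.
Equity weight = 35.09/52.94 = 0.6628.
Convertible notes (debt portion) weight = 17.85/52.94 = 0.3372.
Debt contribution = 0.3372 × 8.7% × (1 − 20%) = 2.3467%.
Required equity contribution = 7.12% − 2.3467% = 4.7733%.
Re = 4.7733% / 0.6628 = 7.2014%.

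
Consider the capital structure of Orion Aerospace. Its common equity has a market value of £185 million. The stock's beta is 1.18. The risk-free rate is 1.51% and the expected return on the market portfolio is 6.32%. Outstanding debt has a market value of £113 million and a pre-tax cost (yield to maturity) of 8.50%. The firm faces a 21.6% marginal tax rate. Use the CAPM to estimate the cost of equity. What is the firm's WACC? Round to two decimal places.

Market risk premium = 6.32% − 1.51% = 4.81%.
Cost of equity via CAPM: Re = 1.51% + 1.18 × 4.81% = 7.1858%.
Total capital V = 185 + 113 = 298.
Equity: weight = 185/298 = 0.6208; cost = 7.1858%.
Debt: weight = 113/298 = 0.3792; after-tax cost = 8.5% × (1 − 21.6%) = 6.6640%.
WACC = 0.6208 × 7.1858% + 0.3792 × 6.6640% = 6.9879%.

6.99%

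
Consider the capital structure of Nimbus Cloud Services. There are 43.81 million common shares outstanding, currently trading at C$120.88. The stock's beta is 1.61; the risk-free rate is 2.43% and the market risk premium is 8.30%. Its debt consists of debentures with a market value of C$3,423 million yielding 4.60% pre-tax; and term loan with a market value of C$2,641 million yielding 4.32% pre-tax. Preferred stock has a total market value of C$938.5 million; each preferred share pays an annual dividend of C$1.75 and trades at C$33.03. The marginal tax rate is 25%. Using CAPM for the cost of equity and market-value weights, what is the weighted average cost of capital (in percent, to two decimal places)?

8.86%

Cost of equity via CAPM: Re = 2.43% + 1.61 × 8.3% = 15.7930%.
Cost of preferred: Rp = 1.75 / 33.03 = 5.2982%.
Market value of equity E = 120.88 × 43.81m = 5295.7528m.
Total capital V = 5295.7528 + 938.5 + 3423 + 2641 = 12298.2528.
Equity: weight = 5295.7528/12298.2528 = 0.4306; cost = 15.793%.
Preferred: weight = 938.5/12298.2528 = 0.0763; cost = 5.2982%.
Debentures: weight = 3423/12298.2528 = 0.2783; after-tax cost = 4.6% × (1 − 25%) = 3.4500%.
Term loan: weight = 2641/12298.2528 = 0.2147; after-tax cost = 4.32% × (1 − 25%) = 3.2400%.
WACC = 0.4306 × 15.7930% + 0.0763 × 5.2982% + 0.2783 × 3.4500% + 0.2147 × 3.2400% = 8.8610%.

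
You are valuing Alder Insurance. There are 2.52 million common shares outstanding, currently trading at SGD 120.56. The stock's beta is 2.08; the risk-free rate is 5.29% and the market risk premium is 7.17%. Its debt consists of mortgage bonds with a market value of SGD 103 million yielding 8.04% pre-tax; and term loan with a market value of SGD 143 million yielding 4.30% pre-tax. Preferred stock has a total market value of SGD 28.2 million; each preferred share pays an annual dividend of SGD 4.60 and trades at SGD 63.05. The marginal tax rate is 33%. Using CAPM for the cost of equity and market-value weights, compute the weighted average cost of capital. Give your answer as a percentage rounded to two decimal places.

12.65%

Cost of equity via CAPM: Re = 5.29% + 2.08 × 7.17% = 20.2036%.
Cost of preferred: Rp = 4.6 / 63.05 = 7.2958%.
Market value of equity E = 120.56 × 2.52m = 303.8112m.
Total capital V = 303.8112 + 28.2 + 103 + 143 = 578.0112.
Equity: weight = 303.8112/578.0112 = 0.5256; cost = 20.2036%.
Preferred: weight = 28.2/578.0112 = 0.0488; cost = 7.2958%.
Mortgage bonds: weight = 103/578.0112 = 0.1782; after-tax cost = 8.04% × (1 − 33%) = 5.3868%.
Term loan: weight = 143/578.0112 = 0.2474; after-tax cost = 4.3% × (1 − 33%) = 2.8810%.
WACC = 0.5256 × 20.2036% + 0.0488 × 7.2958% + 0.1782 × 5.3868% + 0.2474 × 2.8810% = 12.6479%.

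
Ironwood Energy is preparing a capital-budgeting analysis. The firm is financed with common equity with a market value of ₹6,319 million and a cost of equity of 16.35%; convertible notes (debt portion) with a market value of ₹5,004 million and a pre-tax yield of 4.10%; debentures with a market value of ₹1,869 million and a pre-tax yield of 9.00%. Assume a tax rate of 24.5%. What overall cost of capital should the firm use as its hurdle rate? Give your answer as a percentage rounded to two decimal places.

Total capital V = 6319 + 5004 + 1869 = 13192.
Equity: weight = 6319/13192 = 0.4790; cost = 16.35%.
Convertible notes (debt portion): weight = 5004/13192 = 0.3793; after-tax cost = 4.1% × (1 − 24.5%) = 3.0955%.
Debentures: weight = 1869/13192 = 0.1417; after-tax cost = 9% × (1 − 24.5%) = 6.7950%.
WACC = 0.4790 × 16.3500% + 0.3793 × 3.0955% + 0.1417 × 6.7950% = 9.9686%.

9.97%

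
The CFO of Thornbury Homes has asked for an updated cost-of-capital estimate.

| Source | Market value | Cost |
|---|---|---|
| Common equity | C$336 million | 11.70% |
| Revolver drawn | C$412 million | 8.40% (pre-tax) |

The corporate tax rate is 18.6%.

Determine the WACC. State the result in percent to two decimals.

9.02%

Total capital V = 336 + 412 = 748.
Equity: weight = 336/748 = 0.4492; cost = 11.7%.
Revolver drawn: weight = 412/748 = 0.5508; after-tax cost = 8.4% × (1 − 18.6%) = 6.8376%.
WACC = 0.4492 × 11.7000% + 0.5508 × 6.8376% = 9.0218%.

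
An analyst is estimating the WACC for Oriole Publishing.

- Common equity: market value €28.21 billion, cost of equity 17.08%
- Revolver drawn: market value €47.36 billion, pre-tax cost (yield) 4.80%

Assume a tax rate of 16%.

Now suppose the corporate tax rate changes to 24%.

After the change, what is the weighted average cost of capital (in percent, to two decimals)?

8.66%

After the change:
Total capital V = 28.21 + 47.36 = 75.57.
Equity: weight = 28.21/75.57 = 0.3733; cost = 17.08%.
Revolver drawn: weight = 47.36/75.57 = 0.6267; after-tax cost = 4.8% × (1 − 24%) = 3.6480%.
WACC = 0.3733 × 17.0800% + 0.6267 × 3.6480% = 8.6621%.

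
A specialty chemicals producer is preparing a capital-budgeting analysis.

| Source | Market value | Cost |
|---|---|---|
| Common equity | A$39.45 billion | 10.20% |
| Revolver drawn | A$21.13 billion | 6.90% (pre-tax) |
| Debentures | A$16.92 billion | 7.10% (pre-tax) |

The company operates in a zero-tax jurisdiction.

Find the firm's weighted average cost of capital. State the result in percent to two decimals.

8.62%

Total capital V = 39.45 + 21.13 + 16.92 = 77.5.
Equity: weight = 39.45/77.5 = 0.5090; cost = 10.2%.
Revolver drawn: weight = 21.13/77.5 = 0.2726; after-tax cost = 6.9% × (1 − 0%) = 6.9000%.
Debentures: weight = 16.92/77.5 = 0.2183; after-tax cost = 7.1% × (1 − 0%) = 7.1000%.
WACC = 0.5090 × 10.2000% + 0.2726 × 6.9000% + 0.2183 × 7.1000% = 8.6235%.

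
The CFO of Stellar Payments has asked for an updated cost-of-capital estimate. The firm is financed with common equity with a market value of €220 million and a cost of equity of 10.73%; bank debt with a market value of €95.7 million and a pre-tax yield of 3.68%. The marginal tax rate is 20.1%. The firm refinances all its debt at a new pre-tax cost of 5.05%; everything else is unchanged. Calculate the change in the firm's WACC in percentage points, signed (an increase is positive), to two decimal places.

Current WACC:
Total capital V = 220 + 95.7 = 315.7.
Equity: weight = 220/315.7 = 0.6969; cost = 10.73%.
Bank debt: weight = 95.7/315.7 = 0.3031; after-tax cost = 3.68% × (1 − 20.1%) = 2.9403%.
WACC = 0.6969 × 10.7300% + 0.3031 × 2.9403% = 8.3687%.
After the change:
Total capital V = 220 + 95.7 = 315.7.
Equity: weight = 220/315.7 = 0.6969; cost = 10.73%.
Bank debt: weight = 95.7/315.7 = 0.3031; after-tax cost = 5.05% × (1 − 20.1%) = 4.0349%.
WACC = 0.6969 × 10.7300% + 0.3031 × 4.0349% = 8.7005%.
Change in WACC = 8.7005% − 8.3687% = 0.3318 pp.

+0.33 pp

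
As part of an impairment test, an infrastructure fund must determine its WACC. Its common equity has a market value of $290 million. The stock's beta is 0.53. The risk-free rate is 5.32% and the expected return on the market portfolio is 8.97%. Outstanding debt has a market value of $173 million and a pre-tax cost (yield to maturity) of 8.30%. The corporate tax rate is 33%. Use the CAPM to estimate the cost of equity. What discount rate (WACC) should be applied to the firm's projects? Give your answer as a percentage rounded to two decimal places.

Market risk premium = 8.97% − 5.32% = 3.65%.
Cost of equity via CAPM: Re = 5.32% + 0.53 × 3.65% = 7.2545%.
Total capital V = 290 + 173 = 463.
Equity: weight = 290/463 = 0.6263; cost = 7.2545%.
Debt: weight = 173/463 = 0.3737; after-tax cost = 8.3% × (1 − 33%) = 5.5610%.
WACC = 0.6263 × 7.2545% + 0.3737 × 5.5610% = 6.6217%.

6.62%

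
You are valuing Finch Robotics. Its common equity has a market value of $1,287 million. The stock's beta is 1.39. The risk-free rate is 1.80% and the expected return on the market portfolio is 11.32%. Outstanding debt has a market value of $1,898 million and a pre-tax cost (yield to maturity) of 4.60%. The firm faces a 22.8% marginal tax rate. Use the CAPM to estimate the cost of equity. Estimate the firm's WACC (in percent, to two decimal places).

Market risk premium = 11.32% − 1.8% = 9.52%.
Cost of equity via CAPM: Re = 1.8% + 1.39 × 9.52% = 15.0328%.
Total capital V = 1287 + 1898 = 3185.
Equity: weight = 1287/3185 = 0.4041; cost = 15.0328%.
Debt: weight = 1898/3185 = 0.5959; after-tax cost = 4.6% × (1 − 22.8%) = 3.5512%.
WACC = 0.4041 × 15.0328% + 0.5959 × 3.5512% = 8.1907%.

8.19%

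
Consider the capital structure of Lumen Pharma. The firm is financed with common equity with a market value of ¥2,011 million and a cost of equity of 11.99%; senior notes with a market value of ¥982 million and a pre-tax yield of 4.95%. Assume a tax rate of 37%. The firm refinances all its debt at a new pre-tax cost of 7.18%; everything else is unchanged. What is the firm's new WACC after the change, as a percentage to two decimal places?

After the change:
Total capital V = 2011 + 982 = 2993.
Equity: weight = 2011/2993 = 0.6719; cost = 11.99%.
Senior notes: weight = 982/2993 = 0.3281; after-tax cost = 7.18% × (1 − 37%) = 4.5234%.
WACC = 0.6719 × 11.9900% + 0.3281 × 4.5234% = 9.5402%.

9.54%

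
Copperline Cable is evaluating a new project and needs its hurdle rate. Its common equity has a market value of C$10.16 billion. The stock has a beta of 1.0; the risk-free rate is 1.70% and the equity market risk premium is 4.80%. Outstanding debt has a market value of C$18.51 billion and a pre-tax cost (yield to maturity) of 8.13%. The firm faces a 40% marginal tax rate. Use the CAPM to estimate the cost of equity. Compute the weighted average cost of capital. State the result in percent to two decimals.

Cost of equity via CAPM: Re = 1.7% + 1.0 × 4.8% = 6.5000%.
Total capital V = 10.16 + 18.51 = 28.67.
Equity: weight = 10.16/28.67 = 0.3544; cost = 6.5%.
Debt: weight = 18.51/28.67 = 0.6456; after-tax cost = 8.13% × (1 − 40%) = 4.8780%.
WACC = 0.3544 × 6.5000% + 0.6456 × 4.8780% = 5.4528%.

5.45%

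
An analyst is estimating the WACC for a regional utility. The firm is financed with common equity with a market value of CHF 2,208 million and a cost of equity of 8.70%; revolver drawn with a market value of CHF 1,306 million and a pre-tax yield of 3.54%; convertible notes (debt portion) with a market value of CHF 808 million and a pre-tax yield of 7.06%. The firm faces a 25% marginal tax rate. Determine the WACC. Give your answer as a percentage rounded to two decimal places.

6.24%

Total capital V = 2208 + 1306 + 808 = 4322.
Equity: weight = 2208/4322 = 0.5109; cost = 8.7%.
Revolver drawn: weight = 1306/4322 = 0.3022; after-tax cost = 3.54% × (1 − 25%) = 2.6550%.
Convertible notes (debt portion): weight = 808/4322 = 0.1870; after-tax cost = 7.06% × (1 − 25%) = 5.2950%.
WACC = 0.5109 × 8.7000% + 0.3022 × 2.6550% + 0.1870 × 5.2950% = 6.2368%.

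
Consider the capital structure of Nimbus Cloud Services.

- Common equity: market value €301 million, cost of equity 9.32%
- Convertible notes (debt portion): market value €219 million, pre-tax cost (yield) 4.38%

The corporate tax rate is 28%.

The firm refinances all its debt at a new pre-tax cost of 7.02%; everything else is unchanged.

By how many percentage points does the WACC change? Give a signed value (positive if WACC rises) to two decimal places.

Current WACC:
Total capital V = 301 + 219 = 520.
Equity: weight = 301/520 = 0.5788; cost = 9.32%.
Convertible notes (debt portion): weight = 219/520 = 0.4212; after-tax cost = 4.38% × (1 − 28%) = 3.1536%.
WACC = 0.5788 × 9.3200% + 0.4212 × 3.1536% = 6.7230%.
After the change:
Total capital V = 301 + 219 = 520.
Equity: weight = 301/520 = 0.5788; cost = 9.32%.
Convertible notes (debt portion): weight = 219/520 = 0.4212; after-tax cost = 7.02% × (1 − 28%) = 5.0544%.
WACC = 0.5788 × 9.3200% + 0.4212 × 5.0544% = 7.5235%.
Change in WACC = 7.5235% − 6.7230% = 0.8005 pp.

+0.80 pp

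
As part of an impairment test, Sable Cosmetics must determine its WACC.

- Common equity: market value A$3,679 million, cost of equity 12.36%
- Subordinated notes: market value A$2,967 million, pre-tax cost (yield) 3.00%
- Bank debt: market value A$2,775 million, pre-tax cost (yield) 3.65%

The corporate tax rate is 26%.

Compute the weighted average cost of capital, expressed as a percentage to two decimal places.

6.32%

Total capital V = 3679 + 2967 + 2775 = 9421.
Equity: weight = 3679/9421 = 0.3905; cost = 12.36%.
Subordinated notes: weight = 2967/9421 = 0.3149; after-tax cost = 3% × (1 − 26%) = 2.2200%.
Bank debt: weight = 2775/9421 = 0.2946; after-tax cost = 3.65% × (1 − 26%) = 2.7010%.
WACC = 0.3905 × 12.3600% + 0.3149 × 2.2200% + 0.2946 × 2.7010% = 6.3215%.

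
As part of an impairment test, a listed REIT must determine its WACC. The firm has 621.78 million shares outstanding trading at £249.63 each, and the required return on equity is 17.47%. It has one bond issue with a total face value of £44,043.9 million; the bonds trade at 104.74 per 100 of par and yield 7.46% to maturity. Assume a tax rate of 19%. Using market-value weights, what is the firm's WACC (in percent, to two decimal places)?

14.85%

Market value of equity E = 249.63 × 621.78m = 155214.9414m. Market value of debt D = 44043.9m × 104.74/100 = 46131.58086m.
Total capital V = 155214.9414 + 46131.58086 = 201346.52226.
Equity: weight = 155214.9414/201346.52226 = 0.7709; cost = 17.47%.
Bonds outstanding: weight = 46131.58086/201346.52226 = 0.2291; after-tax cost = 7.46% × (1 − 19%) = 6.0426%.
WACC = 0.7709 × 17.4700% + 0.2291 × 6.0426% = 14.8518%.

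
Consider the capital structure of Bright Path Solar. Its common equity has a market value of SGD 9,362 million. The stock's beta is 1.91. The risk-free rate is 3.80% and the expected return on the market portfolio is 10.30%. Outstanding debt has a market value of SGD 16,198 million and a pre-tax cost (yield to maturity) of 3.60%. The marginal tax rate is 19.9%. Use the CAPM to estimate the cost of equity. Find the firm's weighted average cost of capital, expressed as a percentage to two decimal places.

7.77%

Market risk premium = 10.3% − 3.8% = 6.5%.
Cost of equity via CAPM: Re = 3.8% + 1.91 × 6.5% = 16.2150%.
Total capital V = 9362 + 16198 = 25560.
Equity: weight = 9362/25560 = 0.3663; cost = 16.215%.
Debt: weight = 16198/25560 = 0.6337; after-tax cost = 3.6% × (1 − 19.9%) = 2.8836%.
WACC = 0.3663 × 16.2150% + 0.6337 × 2.8836% = 7.7666%.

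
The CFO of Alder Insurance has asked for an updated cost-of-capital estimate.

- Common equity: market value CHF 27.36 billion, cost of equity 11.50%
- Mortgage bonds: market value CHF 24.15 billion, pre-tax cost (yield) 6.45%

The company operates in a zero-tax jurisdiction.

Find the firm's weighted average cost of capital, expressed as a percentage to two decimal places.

9.13%

Total capital V = 27.36 + 24.15 = 51.51.
Equity: weight = 27.36/51.51 = 0.5312; cost = 11.5%.
Mortgage bonds: weight = 24.15/51.51 = 0.4688; after-tax cost = 6.45% × (1 − 0%) = 6.4500%.
WACC = 0.5312 × 11.5000% + 0.4688 × 6.4500% = 9.1324%.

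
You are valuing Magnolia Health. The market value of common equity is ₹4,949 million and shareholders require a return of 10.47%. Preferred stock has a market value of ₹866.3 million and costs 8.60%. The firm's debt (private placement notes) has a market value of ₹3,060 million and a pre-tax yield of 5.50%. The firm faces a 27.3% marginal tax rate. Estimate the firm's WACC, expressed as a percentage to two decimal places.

8.06%

Total capital V = 4949 + 866.3 + 3060 = 8875.3.
Equity: weight = 4949/8875.3 = 0.5576; cost = 10.47%.
Preferred: weight = 866.3/8875.3 = 0.0976; cost = 8.6%.
Private placement notes: weight = 3060/8875.3 = 0.3448; after-tax cost = 5.5% × (1 − 27.3%) = 3.9985%.
WACC = 0.5576 × 10.4700% + 0.0976 × 8.6000% + 0.3448 × 3.9985% = 8.0562%.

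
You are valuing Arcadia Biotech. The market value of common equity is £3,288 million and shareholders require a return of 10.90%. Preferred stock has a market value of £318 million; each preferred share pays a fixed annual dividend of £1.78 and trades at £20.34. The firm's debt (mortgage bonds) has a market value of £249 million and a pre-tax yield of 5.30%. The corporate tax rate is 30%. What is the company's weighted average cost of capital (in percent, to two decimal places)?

Cost of preferred: Rp = 1.78 / 20.34 = 8.7512%.
Total capital V = 3288 + 318 + 249 = 3855.
Equity: weight = 3288/3855 = 0.8529; cost = 10.9%.
Preferred: weight = 318/3855 = 0.0825; cost = 8.7512%.
Mortgage bonds: weight = 249/3855 = 0.0646; after-tax cost = 5.3% × (1 − 30%) = 3.7100%.
WACC = 0.8529 × 10.9000% + 0.0825 × 8.7512% + 0.0646 × 3.7100% = 10.2583%.

10.26%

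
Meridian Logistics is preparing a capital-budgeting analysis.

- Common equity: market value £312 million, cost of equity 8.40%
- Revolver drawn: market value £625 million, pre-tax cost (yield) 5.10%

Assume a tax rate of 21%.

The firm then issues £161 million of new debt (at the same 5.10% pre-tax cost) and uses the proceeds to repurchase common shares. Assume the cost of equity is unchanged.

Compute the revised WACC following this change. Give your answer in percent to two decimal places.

4.73%

After the change:
Total capital V = 151 + 786 = 937.
Equity: weight = 151/937 = 0.1612; cost = 8.4%.
Revolver drawn: weight = 786/937 = 0.8388; after-tax cost = 5.1% × (1 − 21%) = 4.0290%.
WACC = 0.1612 × 8.4000% + 0.8388 × 4.0290% = 4.7334%.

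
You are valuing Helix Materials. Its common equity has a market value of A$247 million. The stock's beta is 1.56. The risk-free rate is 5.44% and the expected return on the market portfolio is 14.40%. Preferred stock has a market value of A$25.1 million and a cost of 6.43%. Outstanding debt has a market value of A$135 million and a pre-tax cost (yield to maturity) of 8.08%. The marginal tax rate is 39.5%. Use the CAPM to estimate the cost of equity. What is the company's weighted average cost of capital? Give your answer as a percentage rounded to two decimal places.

13.80%

Market risk premium = 14.4% − 5.44% = 8.96%.
Cost of equity via CAPM: Re = 5.44% + 1.56 × 8.96% = 19.4176%.
Total capital V = 247 + 25.1 + 135 = 407.1.
Equity: weight = 247/407.1 = 0.6067; cost = 19.4176%.
Preferred: weight = 25.1/407.1 = 0.0617; cost = 6.43%.
Debt: weight = 135/407.1 = 0.3316; after-tax cost = 8.08% × (1 − 39.5%) = 4.8884%.
WACC = 0.6067 × 19.4176% + 0.0617 × 6.4300% + 0.3316 × 4.8884% = 13.7988%.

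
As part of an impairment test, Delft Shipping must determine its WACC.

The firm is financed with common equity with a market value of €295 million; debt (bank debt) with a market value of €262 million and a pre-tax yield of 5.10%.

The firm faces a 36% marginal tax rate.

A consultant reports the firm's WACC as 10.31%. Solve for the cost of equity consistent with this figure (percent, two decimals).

16.57%

Total capital V = 295 + 262 = 557.
Equity weight = 295/557 = 0.5296.
Bank debt weight = 262/557 = 0.4704.
Debt contribution = 0.4704 × 5.1% × (1 − 36%) = 1.5353%.
Required equity contribution = 10.31% − 1.5353% = 8.7747%.
Re = 8.7747% / 0.5296 = 16.5678%.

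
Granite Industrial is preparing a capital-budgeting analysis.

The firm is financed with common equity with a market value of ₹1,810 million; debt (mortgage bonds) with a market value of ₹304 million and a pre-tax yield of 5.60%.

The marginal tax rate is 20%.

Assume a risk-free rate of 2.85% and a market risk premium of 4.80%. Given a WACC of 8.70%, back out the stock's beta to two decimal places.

Total capital V = 1810 + 304 = 2114.
Equity weight = 1810/2114 = 0.8562.
Mortgage bonds weight = 304/2114 = 0.1438.
Debt contribution = 0.1438 × 5.6% × (1 − 20%) = 0.6442%.
Required equity contribution = 8.7% − 0.6442% = 8.0558%  ⇒  Re = 9.4088%.
CAPM: 9.4088% = 2.85% + β × 4.8%  ⇒  β = 1.3664.

1.37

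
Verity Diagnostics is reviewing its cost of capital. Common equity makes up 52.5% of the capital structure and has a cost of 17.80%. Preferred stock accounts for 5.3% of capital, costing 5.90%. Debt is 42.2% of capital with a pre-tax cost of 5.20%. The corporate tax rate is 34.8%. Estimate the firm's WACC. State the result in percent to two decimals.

After-tax cost of debt = 5.2% × (1 − 34.8%) = 3.3904%.
WACC = 0.525 × 17.8000% + 0.053 × 5.9000% + 0.422 × 3.3904% = 11.0884%.

11.09%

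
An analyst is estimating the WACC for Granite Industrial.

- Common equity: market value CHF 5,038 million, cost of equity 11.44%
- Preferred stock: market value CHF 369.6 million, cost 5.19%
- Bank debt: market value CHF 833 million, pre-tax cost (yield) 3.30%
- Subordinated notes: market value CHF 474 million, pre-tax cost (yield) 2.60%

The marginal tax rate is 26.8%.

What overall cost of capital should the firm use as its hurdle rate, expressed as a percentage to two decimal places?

9.30%

Total capital V = 5038 + 369.6 + 833 + 474 = 6714.6.
Equity: weight = 5038/6714.6 = 0.7503; cost = 11.44%.
Preferred: weight = 369.6/6714.6 = 0.0550; cost = 5.19%.
Bank debt: weight = 833/6714.6 = 0.1241; after-tax cost = 3.3% × (1 − 26.8%) = 2.4156%.
Subordinated notes: weight = 474/6714.6 = 0.0706; after-tax cost = 2.6% × (1 − 26.8%) = 1.9032%.
WACC = 0.7503 × 11.4400% + 0.0550 × 5.1900% + 0.1241 × 2.4156% + 0.0706 × 1.9032% = 9.3032%.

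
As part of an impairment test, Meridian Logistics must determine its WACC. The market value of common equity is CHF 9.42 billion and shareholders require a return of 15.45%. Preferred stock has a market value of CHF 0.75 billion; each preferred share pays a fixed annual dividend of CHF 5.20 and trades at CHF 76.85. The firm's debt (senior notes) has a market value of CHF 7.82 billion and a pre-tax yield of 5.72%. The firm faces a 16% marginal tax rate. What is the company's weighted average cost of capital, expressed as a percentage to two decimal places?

10.46%

Cost of preferred: Rp = 5.2 / 76.85 = 6.7664%.
Total capital V = 9.42 + 0.75 + 7.82 = 17.99.
Equity: weight = 9.42/17.99 = 0.5236; cost = 15.45%.
Preferred: weight = 0.75/17.99 = 0.0417; cost = 6.7664%.
Senior notes: weight = 7.82/17.99 = 0.4347; after-tax cost = 5.72% × (1 − 16%) = 4.8048%.
WACC = 0.5236 × 15.4500% + 0.0417 × 6.7664% + 0.4347 × 4.8048% = 10.4607%.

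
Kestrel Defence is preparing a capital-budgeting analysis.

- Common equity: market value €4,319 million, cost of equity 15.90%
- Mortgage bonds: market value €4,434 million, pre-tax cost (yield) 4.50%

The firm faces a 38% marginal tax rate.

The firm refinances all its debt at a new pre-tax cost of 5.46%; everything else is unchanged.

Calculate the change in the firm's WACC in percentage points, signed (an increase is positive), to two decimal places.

+0.30 pp

Current WACC:
Total capital V = 4319 + 4434 = 8753.
Equity: weight = 4319/8753 = 0.4934; cost = 15.9%.
Mortgage bonds: weight = 4434/8753 = 0.5066; after-tax cost = 4.5% × (1 − 38%) = 2.7900%.
WACC = 0.4934 × 15.9000% + 0.5066 × 2.7900% = 9.2589%.
After the change:
Total capital V = 4319 + 4434 = 8753.
Equity: weight = 4319/8753 = 0.4934; cost = 15.9%.
Mortgage bonds: weight = 4434/8753 = 0.5066; after-tax cost = 5.46% × (1 − 38%) = 3.3852%.
WACC = 0.4934 × 15.9000% + 0.5066 × 3.3852% = 9.5604%.
Change in WACC = 9.5604% − 9.2589% = 0.3015 pp.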